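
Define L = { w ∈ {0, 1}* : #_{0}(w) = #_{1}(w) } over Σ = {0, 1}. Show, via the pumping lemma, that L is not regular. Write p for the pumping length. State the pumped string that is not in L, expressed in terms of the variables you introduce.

Toward a contradiction, assume L is regular with pumping length p.
Choose w = 0^p 1^p ∈ L with |w| = 2p ≥ p.
By the pumping lemma, w = xyz with |xy| ≤ p and |y| ≥ 1.
The first p characters of w are 0's, so xy (and hence y) consists only of 0's. Write y = 0^k, 1 ≤ k ≤ p.
Pump with i = 2: xy^2z = 0^{p+k} 1^p has p+k occurrences of 0 but only p of 1. Since k ≥ 1 the counts differ, so xy^2z ∉ L.
This contradicts the pumping lemma, so L is not regular.

0^{p+k} 1^p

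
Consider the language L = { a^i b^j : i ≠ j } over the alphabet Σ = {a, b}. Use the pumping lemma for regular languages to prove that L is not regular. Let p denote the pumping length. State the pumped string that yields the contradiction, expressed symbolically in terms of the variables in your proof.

Suppose for contradiction that L is regular, and let p be the pumping length.
Choose w = a^p b^{p+p!}. Since p ≠ p+p!, w ∈ L; and |w| ≥ p.
The pumping lemma gives a decomposition w = xyz where |xy| ≤ p and |y| > 0.
Because |xy| ≤ p and w begins with p copies of a, we have y = a^k with 1 ≤ k ≤ p.
Since 1 ≤ k ≤ p, k divides p!; set t = 1 + p!/k. Then xy^t z has p + (p!/k)·k = p + p! copies of a. Now the a-count equals the b-count, so i ≠ j fails. So xy^t z = a^{p+p!} b^{p+p!} ∉ L.
Contradiction. Therefore L is not regular.

a^{p+p!} b^{p+p!}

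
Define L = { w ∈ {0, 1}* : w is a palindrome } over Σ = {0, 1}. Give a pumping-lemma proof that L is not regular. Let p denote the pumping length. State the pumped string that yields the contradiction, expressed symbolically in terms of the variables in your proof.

0^{p+k} 1 0^p

Assume L is regular; let p be its pumping constant.
Take w = 0^p 1 0^p, a palindrome of length 2p+1 ≥ p.
By the pumping lemma, w = xyz with |xy| ≤ p and |y| > 0.
Because |xy| ≤ p and w begins with p copies of 0, we have y = 0^k with 1 ≤ k ≤ p.
Pump with i = 2: xy^2z = 0^{p+k} 1 0^p. Its reverse is 0^p 1 0^{p+k}, which differs from xy^2z since k ≥ 1. So xy^2z is not a palindrome and xy^2z ∉ L.
This contradicts the pumping lemma, so L is not regular.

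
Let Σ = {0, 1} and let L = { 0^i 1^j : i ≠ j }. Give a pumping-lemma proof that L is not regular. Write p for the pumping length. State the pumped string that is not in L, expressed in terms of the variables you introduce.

0^{p+p!} 1^{p+p!}

Suppose for contradiction that L is regular, and let p be the pumping length.
Choose w = 0^p 1^{p+p!}. Since p ≠ p+p!, w ∈ L; and |w| ≥ p.
By the pumping lemma, w = xyz with |xy| ≤ p and |y| ≥ 1.
Since the first p symbols of w are all 0's and |xy| ≤ p, y lies entirely in the leading 0-block: y = 0^k for some k with 1 ≤ k ≤ p.
Since 1 ≤ k ≤ p, k divides p!; set t = 1 + p!/k. Then xy^t z has p + (p!/k)·k = p + p! copies of 0. Now the 0-count equals the 1-count, so i ≠ j fails. So xy^t z = 0^{p+p!} 1^{p+p!} ∉ L.
This contradicts the pumping lemma, so L is not regular.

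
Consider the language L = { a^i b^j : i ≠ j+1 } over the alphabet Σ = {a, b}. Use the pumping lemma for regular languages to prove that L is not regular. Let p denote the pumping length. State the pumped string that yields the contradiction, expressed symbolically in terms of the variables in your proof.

Assume L is regular; let p be its pumping constant.
Choose w = a^p b^{p+p!-1}. Since p ≠ (p+p!-1)+1 = p+p!, w ∈ L; and |w| ≥ p.
The pumping lemma gives a decomposition w = xyz where |xy| ≤ p and |y| > 0.
Since the first p symbols of w are all a's and |xy| ≤ p, y lies entirely in the leading a-block: y = a^k for some k with 1 ≤ k ≤ p.
Since 1 ≤ k ≤ p, k divides p!; set t = 1 + p!/k. Then xy^t z has p + (p!/k)·k = p + p! copies of a. Now the a-count is p+p! and (b-count)+1 = (p+p!-1)+1 = p+p!, so i ≠ j+1 fails. So xy^t z = a^{p+p!} b^{p+p!-1} ∉ L.
Contradiction. Therefore L is not regular.

a^{p+p!} b^{p+p!-1}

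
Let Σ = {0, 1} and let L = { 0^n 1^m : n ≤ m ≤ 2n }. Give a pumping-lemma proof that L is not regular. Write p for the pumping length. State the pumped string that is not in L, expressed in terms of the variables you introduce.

Assume L is regular. Let p be the pumping length given by the pumping lemma.
Take w = 0^p 1^p ∈ L (since p ≤ p ≤ 2p), with |w| = 2p ≥ p.
By the pumping lemma, w = xyz with |xy| ≤ p and |y| ≥ 1.
The first p characters of w are 0's, so xy (and hence y) consists only of 0's. Write y = 0^k, 1 ≤ k ≤ p.
Pump with i = 2: xy^2z = 0^{p+k} 1^p. Now n = p+k > p = m, so the condition n ≤ m fails. Thus xy^2z ∉ L.
This contradicts the pumping lemma, so L is not regular.

0^{p+k} 1^p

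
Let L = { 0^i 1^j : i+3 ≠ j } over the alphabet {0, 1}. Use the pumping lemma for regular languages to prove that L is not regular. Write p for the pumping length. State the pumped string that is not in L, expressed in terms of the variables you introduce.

Assume L is regular. Let p be the pumping length given by the pumping lemma.
Choose w = 0^p 1^{p+p!+3}. Since p ≠ (p+p!+3)-3 = p+p!, w ∈ L; and |w| ≥ p.
The pumping lemma gives a decomposition w = xyz where |xy| ≤ p and |y| > 0.
Since the first p symbols of w are all 0's and |xy| ≤ p, y lies entirely in the leading 0-block: y = 0^k for some k with 1 ≤ k ≤ p.
Since 1 ≤ k ≤ p, k divides p!; set t = 1 + p!/k. Then xy^t z has p + (p!/k)·k = p + p! copies of 0. Now the 0-count is p+p! and (1-count)-3 = (p+p!+3)-3 = p+p!, so i+3 ≠ j fails. So xy^t z = 0^{p+p!} 1^{p+p!+3} ∉ L.
This contradicts the pumping lemma, so L is not regular.

0^{p+p!} 1^{p+p!+3}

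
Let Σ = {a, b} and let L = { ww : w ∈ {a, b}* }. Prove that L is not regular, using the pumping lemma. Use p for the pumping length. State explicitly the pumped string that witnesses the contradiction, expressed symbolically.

a^{p+k} b^p a^p b^p

Assume L is regular; let p be its pumping constant.
Take w = a^p b^p a^p b^p = uu where u = a^pb^p; then w ∈ L and |w| = 4p ≥ p.
By the pumping lemma, w = xyz with |xy| ≤ p and |y| > 0.
The first p characters of w are a's, so xy (and hence y) consists only of a's. Write y = a^k, 1 ≤ k ≤ p.
Pump with i = 2: xy^2z = a^{p+k} b^p a^p b^p, of length 4p+k. Suppose this equals vv. The string starts with a and ends with b, so v does too; thus the boundary between the two copies of v is a b→a transition. There is exactly one such transition, at position 2p+k, so |v| = 2p+k and |vv| = 4p+2k ≠ 4p+k since k ≥ 1. So xy^2z ∉ L.
This is a contradiction; hence L is not regular.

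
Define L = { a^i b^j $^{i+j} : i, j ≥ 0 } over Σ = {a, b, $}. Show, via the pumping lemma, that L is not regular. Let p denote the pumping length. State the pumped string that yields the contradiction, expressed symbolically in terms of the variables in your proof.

Assume L is regular; let p be its pumping constant.
Take w = a^p b^p $^{2p} ∈ L (with i=j=p, i+j=2p), |w| = 4p ≥ p.
Write w = xyz as guaranteed by the lemma, with |xy| ≤ p and |y| > 0.
Because |xy| ≤ p and w begins with p copies of a, we have y = a^k with 1 ≤ k ≤ p.
Consider xy^2z = a^{p+k} b^p $^{2p}. Now the a- and b-counts sum to 2p+k, but the $-count is 2p ≠ 2p+k. So xy^2z ∉ L.
Contradiction. Therefore L is not regular.

a^{p+k} b^p $^{2p}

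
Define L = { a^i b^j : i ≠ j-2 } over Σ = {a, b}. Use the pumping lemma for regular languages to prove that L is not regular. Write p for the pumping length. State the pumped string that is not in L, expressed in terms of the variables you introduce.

a^{p+p!} b^{p+p!+2}

Toward a contradiction, assume L is regular with pumping length p.
Choose w = a^p b^{p+p!+2}. Since p ≠ (p+p!+2)-2 = p+p!, w ∈ L; and |w| ≥ p.
By the pumping lemma, w = xyz with |xy| ≤ p and |y| > 0.
Since the first p symbols of w are all a's and |xy| ≤ p, y lies entirely in the leading a-block: y = a^k for some k with 1 ≤ k ≤ p.
Since 1 ≤ k ≤ p, k divides p!; set t = 1 + p!/k. Then xy^t z has p + (p!/k)·k = p + p! copies of a. Now the a-count is p+p! and (b-count)-2 = (p+p!+2)-2 = p+p!, so i ≠ j-2 fails. So xy^t z = a^{p+p!} b^{p+p!+2} ∉ L.
This is a contradiction; hence L is not regular.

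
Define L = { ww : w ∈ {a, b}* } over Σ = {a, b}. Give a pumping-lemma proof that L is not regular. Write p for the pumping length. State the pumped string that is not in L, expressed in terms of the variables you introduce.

Toward a contradiction, assume L is regular with pumping length p.
Take w = a^p b^p a^p b^p = uu where u = a^pb^p; then w ∈ L and |w| = 4p ≥ p.
By the pumping lemma, w = xyz with |xy| ≤ p and y is nonempty.
The first p characters of w are a's, so xy (and hence y) consists only of a's. Write y = a^k, 1 ≤ k ≤ p.
Pump with i = 2: xy^2z = a^{p+k} b^p a^p b^p, of length 4p+k. Suppose this equals vv. The string starts with a and ends with b, so v does too; thus the boundary between the two copies of v is a b→a transition. There is exactly one such transition, at position 2p+k, so |v| = 2p+k and |vv| = 4p+2k ≠ 4p+k since k ≥ 1. So xy^2z ∉ L.
This contradicts the pumping lemma, so L is not regular.

a^{p+k} b^p a^p b^p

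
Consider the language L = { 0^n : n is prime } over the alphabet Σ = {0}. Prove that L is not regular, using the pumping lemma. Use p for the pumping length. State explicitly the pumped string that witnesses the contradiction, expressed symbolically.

Assume L is regular. Let p be the pumping length given by the pumping lemma.
Let q be a prime with q ≥ p+2 (infinitely many primes exist), and take w = 0^q ∈ L with |w| = q ≥ p.
Write w = xyz as guaranteed by the lemma, with |xy| ≤ p and y is nonempty.
Then y = 0^k for some k with 1 ≤ k ≤ p.
Since 1 ≤ k ≤ p, |xz| = q-k. Pump with i = q+1: |xy^{q+1}z| = (q-k)+(q+1)k = q+qk = q(1+k), which is composite (both factors ≥ 2). So xy^{q+1}z = 0^{q(1+k)} ∉ L.
Contradiction. Therefore L is not regular.

0^{q(1+k)}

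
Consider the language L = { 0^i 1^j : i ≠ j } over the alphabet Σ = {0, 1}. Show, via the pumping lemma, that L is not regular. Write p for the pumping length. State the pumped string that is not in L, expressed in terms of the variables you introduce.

0^{p+p!} 1^{p+p!}

Assume L is regular; let p be its pumping constant.
Choose w = 0^p 1^{p+p!}. Since p ≠ p+p!, w ∈ L; and |w| ≥ p.
By the pumping lemma, w = xyz with |xy| ≤ p and |y| ≥ 1.
Since the first p symbols of w are all 0's and |xy| ≤ p, y lies entirely in the leading 0-block: y = 0^k for some k with 1 ≤ k ≤ p.
Since 1 ≤ k ≤ p, k divides p!; set t = 1 + p!/k. Then xy^t z has p + (p!/k)·k = p + p! copies of 0. Now the 0-count equals the 1-count, so i ≠ j fails. So xy^t z = 0^{p+p!} 1^{p+p!} ∉ L.
Contradiction. Therefore L is not regular.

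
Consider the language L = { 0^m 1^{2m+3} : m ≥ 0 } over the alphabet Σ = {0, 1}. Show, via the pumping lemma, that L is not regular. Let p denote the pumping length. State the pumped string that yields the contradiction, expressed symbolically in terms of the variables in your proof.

Assume L is regular. Let p be the pumping length given by the pumping lemma.
Take w = 0^p 1^{2p+3}. Then w ∈ L and |w| = 3p+3 ≥ p.
Write w = xyz as guaranteed by the lemma, with |xy| ≤ p and |y| > 0.
Since the first p symbols of w are all 0's and |xy| ≤ p, y lies entirely in the leading 0-block: y = 0^k for some k with 1 ≤ k ≤ p.
Pump with i = 2: xy^2z = 0^{p+k} 1^{2p+3}. For this to lie in L we would need 2p+3 = 2(p+k)+3, which forces k = 0. But k ≥ 1, so xy^2z ∉ L.
This is a contradiction; hence L is not regular.

0^{p+k} 1^{2p+3}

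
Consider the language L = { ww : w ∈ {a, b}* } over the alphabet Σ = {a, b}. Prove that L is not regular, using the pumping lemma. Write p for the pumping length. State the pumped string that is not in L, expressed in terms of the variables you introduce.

a^{p+k} b^p a^p b^p

Assume L is regular; let p be its pumping constant.
Take w = a^p b^p a^p b^p = uu where u = a^pb^p; then w ∈ L and |w| = 4p ≥ p.
Write w = xyz as guaranteed by the lemma, with |xy| ≤ p and y is nonempty.
Since the first p symbols of w are all a's and |xy| ≤ p, y lies entirely in the leading a-block: y = a^k for some k with 1 ≤ k ≤ p.
Pump with i = 2: xy^2z = a^{p+k} b^p a^p b^p, of length 4p+k. Suppose this equals vv. The string starts with a and ends with b, so v does too; thus the boundary between the two copies of v is a b→a transition. There is exactly one such transition, at position 2p+k, so |v| = 2p+k and |vv| = 4p+2k ≠ 4p+k since k ≥ 1. So xy^2z ∉ L.
This is a contradiction; hence L is not regular.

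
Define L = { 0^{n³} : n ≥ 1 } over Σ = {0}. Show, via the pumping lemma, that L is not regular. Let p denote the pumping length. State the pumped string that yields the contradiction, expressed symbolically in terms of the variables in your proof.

0^{p³+k}

Toward a contradiction, assume L is regular with pumping length p.
Take w = 0^{p³} ∈ L with |w| = p³ ≥ p.
Write w = xyz as guaranteed by the lemma, with |xy| ≤ p and y is nonempty.
Then y = 0^k for some k with 1 ≤ k ≤ p.
Pump with i = 2: xy^2z = 0^{p³+k}. Since 1 ≤ k ≤ p, p³ < p³+k ≤ p³+p < p³+3p²+3p+1 = (p+1)³, so p³+k is not a perfect cube. So xy^2z ∉ L.
This is a contradiction; hence L is not regular.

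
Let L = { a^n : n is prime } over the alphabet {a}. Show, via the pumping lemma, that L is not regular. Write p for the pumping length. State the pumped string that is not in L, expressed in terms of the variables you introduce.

a^{q(1+k)}

Assume L is regular; let p be its pumping constant.
Let q be a prime with q ≥ p+2 (infinitely many primes exist), and take w = a^q ∈ L with |w| = q ≥ p.
The pumping lemma gives a decomposition w = xyz where |xy| ≤ p and |y| ≥ 1.
Then y = a^k for some k with 1 ≤ k ≤ p.
Since 1 ≤ k ≤ p, |xz| = q-k. Pump with i = q+1: |xy^{q+1}z| = (q-k)+(q+1)k = q+qk = q(1+k), which is composite (both factors ≥ 2). So xy^{q+1}z = a^{q(1+k)} ∉ L.
This contradicts the pumping lemma, so L is not regular.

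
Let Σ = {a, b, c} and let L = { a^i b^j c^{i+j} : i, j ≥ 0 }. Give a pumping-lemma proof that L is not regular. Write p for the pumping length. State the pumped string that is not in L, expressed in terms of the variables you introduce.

Assume L is regular. Let p be the pumping length given by the pumping lemma.
Take w = a^p b^p c^{2p} ∈ L (with i=j=p, i+j=2p), |w| = 4p ≥ p.
By the pumping lemma, w = xyz with |xy| ≤ p and y is nonempty.
Since the first p symbols of w are all a's and |xy| ≤ p, y lies entirely in the leading a-block: y = a^k for some k with 1 ≤ k ≤ p.
Consider xy^2z = a^{p+k} b^p c^{2p}. Now the a- and b-counts sum to 2p+k, but the c-count is 2p ≠ 2p+k. So xy^2z ∉ L.
This is a contradiction; hence L is not regular.

a^{p+k} b^p c^{2p}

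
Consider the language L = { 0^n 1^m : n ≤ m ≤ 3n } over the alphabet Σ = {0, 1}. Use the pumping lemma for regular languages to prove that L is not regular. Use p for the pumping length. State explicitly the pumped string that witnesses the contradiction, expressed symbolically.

Toward a contradiction, assume L is regular with pumping length p.
Take w = 0^p 1^p ∈ L (since p ≤ p ≤ 3p), with |w| = 2p ≥ p.
By the pumping lemma, w = xyz with |xy| ≤ p and y is nonempty.
Because |xy| ≤ p and w begins with p copies of 0, we have y = 0^k with 1 ≤ k ≤ p.
Pump with i = 2: xy^2z = 0^{p+k} 1^p. Now n = p+k > p = m, so the condition n ≤ m fails. Thus xy^2z ∉ L.
This contradicts the pumping lemma, so L is not regular.

0^{p+k} 1^p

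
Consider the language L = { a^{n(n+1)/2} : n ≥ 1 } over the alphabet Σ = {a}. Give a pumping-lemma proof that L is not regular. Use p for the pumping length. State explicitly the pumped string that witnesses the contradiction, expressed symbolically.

a^{p(p+1)/2+k}

Suppose for contradiction that L is regular, and let p be the pumping length.
Take w = a^{p(p+1)/2} ∈ L with |w| = p(p+1)/2 ≥ p.
By the pumping lemma, w = xyz with |xy| ≤ p and |y| ≥ 1.
Then y = a^k for some k with 1 ≤ k ≤ p.
Pump with i = 2: xy^2z = a^{p(p+1)/2+k}. Since 1 ≤ k ≤ p, p(p+1)/2 < p(p+1)/2+k ≤ p(p+1)/2+p < (p+1)(p+2)/2, so p(p+1)/2+k is strictly between consecutive triangular numbers. So xy^2z ∉ L.
This is a contradiction; hence L is not regular.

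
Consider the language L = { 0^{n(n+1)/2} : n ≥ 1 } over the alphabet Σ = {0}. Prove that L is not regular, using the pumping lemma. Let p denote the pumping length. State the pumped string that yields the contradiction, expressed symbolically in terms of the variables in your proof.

0^{p(p+1)/2+k}

Suppose for contradiction that L is regular, and let p be the pumping length.
Take w = 0^{p(p+1)/2} ∈ L with |w| = p(p+1)/2 ≥ p.
By the pumping lemma, w = xyz with |xy| ≤ p and |y| > 0.
Then y = 0^k for some k with 1 ≤ k ≤ p.
Pump with i = 2: xy^2z = 0^{p(p+1)/2+k}. Since 1 ≤ k ≤ p, p(p+1)/2 < p(p+1)/2+k ≤ p(p+1)/2+p < (p+1)(p+2)/2, so p(p+1)/2+k is strictly between consecutive triangular numbers. So xy^2z ∉ L.
This contradicts the pumping lemma, so L is not regular.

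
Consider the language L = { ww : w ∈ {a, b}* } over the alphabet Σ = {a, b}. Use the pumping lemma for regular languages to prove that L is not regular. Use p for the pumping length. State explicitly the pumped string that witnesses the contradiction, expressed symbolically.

Assume L is regular. Let p be the pumping length given by the pumping lemma.
Take w = a^p b^p a^p b^p = uu where u = a^pb^p; then w ∈ L and |w| = 4p ≥ p.
Write w = xyz as guaranteed by the lemma, with |xy| ≤ p and |y| ≥ 1.
Since the first p symbols of w are all a's and |xy| ≤ p, y lies entirely in the leading a-block: y = a^k for some k with 1 ≤ k ≤ p.
Pump with i = 2: xy^2z = a^{p+k} b^p a^p b^p, of length 4p+k. Suppose this equals vv. The string starts with a and ends with b, so v does too; thus the boundary between the two copies of v is a b→a transition. There is exactly one such transition, at position 2p+k, so |v| = 2p+k and |vv| = 4p+2k ≠ 4p+k since k ≥ 1. So xy^2z ∉ L.
Contradiction. Therefore L is not regular.

a^{p+k} b^p a^p b^p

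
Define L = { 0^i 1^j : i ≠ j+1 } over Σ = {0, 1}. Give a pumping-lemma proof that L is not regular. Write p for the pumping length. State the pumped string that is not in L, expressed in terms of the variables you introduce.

Assume L is regular; let p be its pumping constant.
Choose w = 0^p 1^{p+p!-1}. Since p ≠ (p+p!-1)+1 = p+p!, w ∈ L; and |w| ≥ p.
The pumping lemma gives a decomposition w = xyz where |xy| ≤ p and y is nonempty.
Because |xy| ≤ p and w begins with p copies of 0, we have y = 0^k with 1 ≤ k ≤ p.
Since 1 ≤ k ≤ p, k divides p!; set t = 1 + p!/k. Then xy^t z has p + (p!/k)·k = p + p! copies of 0. Now the 0-count is p+p! and (1-count)+1 = (p+p!-1)+1 = p+p!, so i ≠ j+1 fails. So xy^t z = 0^{p+p!} 1^{p+p!-1} ∉ L.
Contradiction. Therefore L is not regular.

0^{p+p!} 1^{p+p!-1}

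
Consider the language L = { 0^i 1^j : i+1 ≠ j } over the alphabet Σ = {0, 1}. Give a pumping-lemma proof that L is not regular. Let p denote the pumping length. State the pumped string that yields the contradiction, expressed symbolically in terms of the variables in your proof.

Suppose for contradiction that L is regular, and let p be the pumping length.
Choose w = 0^p 1^{p+p!+1}. Since p ≠ (p+p!+1)-1 = p+p!, w ∈ L; and |w| ≥ p.
The pumping lemma gives a decomposition w = xyz where |xy| ≤ p and |y| ≥ 1.
Since the first p symbols of w are all 0's and |xy| ≤ p, y lies entirely in the leading 0-block: y = 0^k for some k with 1 ≤ k ≤ p.
Since 1 ≤ k ≤ p, k divides p!; set t = 1 + p!/k. Then xy^t z has p + (p!/k)·k = p + p! copies of 0. Now the 0-count is p+p! and (1-count)-1 = (p+p!+1)-1 = p+p!, so i+1 ≠ j fails. So xy^t z = 0^{p+p!} 1^{p+p!+1} ∉ L.
Contradiction. Therefore L is not regular.

0^{p+p!} 1^{p+p!+1}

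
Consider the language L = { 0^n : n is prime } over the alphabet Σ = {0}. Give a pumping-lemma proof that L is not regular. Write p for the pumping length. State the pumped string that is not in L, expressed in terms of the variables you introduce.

Assume L is regular. Let p be the pumping length given by the pumping lemma.
Let q be a prime with q ≥ p+2 (infinitely many primes exist), and take w = 0^q ∈ L with |w| = q ≥ p.
The pumping lemma gives a decomposition w = xyz where |xy| ≤ p and y is nonempty.
Then y = 0^k for some k with 1 ≤ k ≤ p.
Since 1 ≤ k ≤ p, |xz| = q-k. Pump with i = q+1: |xy^{q+1}z| = (q-k)+(q+1)k = q+qk = q(1+k), which is composite (both factors ≥ 2). So xy^{q+1}z = 0^{q(1+k)} ∉ L.
This contradicts the pumping lemma, so L is not regular.

0^{q(1+k)}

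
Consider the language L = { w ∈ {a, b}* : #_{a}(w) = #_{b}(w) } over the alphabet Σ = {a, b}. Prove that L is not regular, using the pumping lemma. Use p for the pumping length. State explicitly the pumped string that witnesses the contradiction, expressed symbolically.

Assume L is regular; let p be its pumping constant.
Choose w = a^p b^p ∈ L with |w| = 2p ≥ p.
Write w = xyz as guaranteed by the lemma, with |xy| ≤ p and |y| ≥ 1.
Because |xy| ≤ p and w begins with p copies of a, we have y = a^k with 1 ≤ k ≤ p.
Pump with i = 2: xy^2z = a^{p+k} b^p has p+k occurrences of a but only p of b. Since k ≥ 1 the counts differ, so xy^2z ∉ L.
This contradicts the pumping lemma, so L is not regular.

a^{p+k} b^p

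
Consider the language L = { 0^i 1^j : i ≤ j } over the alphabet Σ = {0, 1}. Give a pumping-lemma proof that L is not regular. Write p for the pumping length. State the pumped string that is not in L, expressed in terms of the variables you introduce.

0^{p+k} 1^p

Suppose for contradiction that L is regular, and let p be the pumping length.
Choose w = 0^p 1^p ∈ L, with |w| = 2p ≥ p.
By the pumping lemma, w = xyz with |xy| ≤ p and y is nonempty.
The first p characters of w are 0's, so xy (and hence y) consists only of 0's. Write y = 0^k, 1 ≤ k ≤ p.
Consider xy^2z = 0^{p+k} 1^p. Since k ≥ 1, the 0-count p+k exceeds the 1-count p, so i ≤ j fails; thus xy^2z ∉ L.
This is a contradiction; hence L is not regular.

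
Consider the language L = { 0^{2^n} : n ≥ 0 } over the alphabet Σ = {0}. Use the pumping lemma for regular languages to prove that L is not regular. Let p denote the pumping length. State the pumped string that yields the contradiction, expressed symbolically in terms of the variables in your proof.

Assume L is regular; let p be its pumping constant.
Take w = 0^{2^p} ∈ L with |w| = 2^p ≥ p.
The pumping lemma gives a decomposition w = xyz where |xy| ≤ p and y is nonempty.
Then y = 0^k for some k with 1 ≤ k ≤ p.
Pump with i = 2: xy^2z = 0^{2^p+k}. Since 1 ≤ k ≤ p < 2^p, we have 2^p < 2^p+k < 2^{p+1}, so 2^p+k is not a power of 2. So xy^2z ∉ L.
This is a contradiction; hence L is not regular.

0^{2^p+k}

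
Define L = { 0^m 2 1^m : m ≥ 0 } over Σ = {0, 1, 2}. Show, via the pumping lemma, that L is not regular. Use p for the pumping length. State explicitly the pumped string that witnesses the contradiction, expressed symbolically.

Assume L is regular; let p be its pumping constant.
Take w = 0^p 2 1^p ∈ L with |w| = 2p+1 ≥ p.
By the pumping lemma, w = xyz with |xy| ≤ p and |y| ≥ 1.
The first p characters of w are 0's, so xy (and hence y) consists only of 0's. Write y = 0^k, 1 ≤ k ≤ p.
Pump with i = 2: xy^2z = 0^{p+k} 2 1^p, which would require p+k = p. But k ≥ 1, so xy^2z ∉ L.
This is a contradiction; hence L is not regular.

0^{p+k} 2 1^p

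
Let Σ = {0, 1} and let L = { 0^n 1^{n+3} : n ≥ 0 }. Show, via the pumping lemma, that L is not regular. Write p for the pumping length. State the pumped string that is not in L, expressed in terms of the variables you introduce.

0^{p+k} 1^{p+3}

Assume L is regular; let p be its pumping constant.
Take w = 0^p 1^{p+3}. Then w ∈ L and |w| = 2p+3 ≥ p.
Write w = xyz as guaranteed by the lemma, with |xy| ≤ p and |y| ≥ 1.
The first p characters of w are 0's, so xy (and hence y) consists only of 0's. Write y = 0^k, 1 ≤ k ≤ p.
Pump with i = 2: xy^2z = 0^{p+k} 1^{p+3}. For this to lie in L we would need p+3 = (p+k)+3, which forces k = 0. But k ≥ 1, so xy^2z ∉ L.
Contradiction. Therefore L is not regular.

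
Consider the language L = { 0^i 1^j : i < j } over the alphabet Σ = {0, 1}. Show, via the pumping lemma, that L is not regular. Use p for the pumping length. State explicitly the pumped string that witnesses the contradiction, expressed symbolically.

Suppose for contradiction that L is regular, and let p be the pumping length.
Choose w = 0^p 1^{p+1} ∈ L, with |w| = 2p+1 ≥ p.
The pumping lemma gives a decomposition w = xyz where |xy| ≤ p and y is nonempty.
Since the first p symbols of w are all 0's and |xy| ≤ p, y lies entirely in the leading 0-block: y = 0^k for some k with 1 ≤ k ≤ p.
Consider xy^2z = 0^{p+k} 1^{p+1}. Since k ≥ 1, the 0-count p+k is at least p+1, so i < j fails; thus xy^2z ∉ L.
This contradicts the pumping lemma, so L is not regular.

0^{p+k} 1^{p+1}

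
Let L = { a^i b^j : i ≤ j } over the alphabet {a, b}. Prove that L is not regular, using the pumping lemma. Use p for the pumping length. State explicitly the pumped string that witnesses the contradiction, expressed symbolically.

a^{p+k} b^p

Suppose for contradiction that L is regular, and let p be the pumping length.
Choose w = a^p b^p ∈ L, with |w| = 2p ≥ p.
Write w = xyz as guaranteed by the lemma, with |xy| ≤ p and |y| ≥ 1.
Since the first p symbols of w are all a's and |xy| ≤ p, y lies entirely in the leading a-block: y = a^k for some k with 1 ≤ k ≤ p.
Consider xy^2z = a^{p+k} b^p. Since k ≥ 1, the a-count p+k exceeds the b-count p, so i ≤ j fails; thus xy^2z ∉ L.
Contradiction. Therefore L is not regular.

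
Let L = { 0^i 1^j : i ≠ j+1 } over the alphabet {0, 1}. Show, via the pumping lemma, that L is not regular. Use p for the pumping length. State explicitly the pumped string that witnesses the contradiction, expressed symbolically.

0^{p+p!} 1^{p+p!-1}

Assume L is regular. Let p be the pumping length given by the pumping lemma.
Choose w = 0^p 1^{p+p!-1}. Since p ≠ (p+p!-1)+1 = p+p!, w ∈ L; and |w| ≥ p.
The pumping lemma gives a decomposition w = xyz where |xy| ≤ p and |y| ≥ 1.
Since the first p symbols of w are all 0's and |xy| ≤ p, y lies entirely in the leading 0-block: y = 0^k for some k with 1 ≤ k ≤ p.
Since 1 ≤ k ≤ p, k divides p!; set t = 1 + p!/k. Then xy^t z has p + (p!/k)·k = p + p! copies of 0. Now the 0-count is p+p! and (1-count)+1 = (p+p!-1)+1 = p+p!, so i ≠ j+1 fails. So xy^t z = 0^{p+p!} 1^{p+p!-1} ∉ L.
Contradiction. Therefore L is not regular.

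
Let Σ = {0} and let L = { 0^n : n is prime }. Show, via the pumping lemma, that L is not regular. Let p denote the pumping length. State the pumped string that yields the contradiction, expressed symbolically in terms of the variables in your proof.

0^{q(1+k)}

Suppose for contradiction that L is regular, and let p be the pumping length.
Let q be a prime with q ≥ p+2 (infinitely many primes exist), and take w = 0^q ∈ L with |w| = q ≥ p.
By the pumping lemma, w = xyz with |xy| ≤ p and |y| > 0.
Then y = 0^k for some k with 1 ≤ k ≤ p.
Since 1 ≤ k ≤ p, |xz| = q-k. Pump with i = q+1: |xy^{q+1}z| = (q-k)+(q+1)k = q+qk = q(1+k), which is composite (both factors ≥ 2). So xy^{q+1}z = 0^{q(1+k)} ∉ L.
This contradicts the pumping lemma, so L is not regular.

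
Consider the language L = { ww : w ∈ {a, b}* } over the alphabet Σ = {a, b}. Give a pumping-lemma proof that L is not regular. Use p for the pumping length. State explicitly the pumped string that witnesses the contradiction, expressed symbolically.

a^{p+k} b^p a^p b^p

Assume L is regular. Let p be the pumping length given by the pumping lemma.
Take w = a^p b^p a^p b^p = uu where u = a^pb^p; then w ∈ L and |w| = 4p ≥ p.
The pumping lemma gives a decomposition w = xyz where |xy| ≤ p and |y| > 0.
Because |xy| ≤ p and w begins with p copies of a, we have y = a^k with 1 ≤ k ≤ p.
Pump with i = 2: xy^2z = a^{p+k} b^p a^p b^p, of length 4p+k. Suppose this equals vv. The string starts with a and ends with b, so v does too; thus the boundary between the two copies of v is a b→a transition. There is exactly one such transition, at position 2p+k, so |v| = 2p+k and |vv| = 4p+2k ≠ 4p+k since k ≥ 1. So xy^2z ∉ L.
This is a contradiction; hence L is not regular.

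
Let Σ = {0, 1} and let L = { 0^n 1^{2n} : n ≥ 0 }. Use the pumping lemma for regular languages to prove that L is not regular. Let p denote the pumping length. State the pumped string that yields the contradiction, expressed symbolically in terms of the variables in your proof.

0^{p+k} 1^{2p}

Assume L is regular; let p be its pumping constant.
Choose w = 0^p 1^{2p}, which is in L with |w| = 3p ≥ p.
The pumping lemma gives a decomposition w = xyz where |xy| ≤ p and |y| ≥ 1.
Since the first p symbols of w are all 0's and |xy| ≤ p, y lies entirely in the leading 0-block: y = 0^k for some k with 1 ≤ k ≤ p.
Pump with i = 2: xy^2z = 0^{p+k} 1^{2p}. For this to lie in L we would need 2p = 2(p+k), which forces k = 0. But k ≥ 1, so xy^2z ∉ L.
This is a contradiction; hence L is not regular.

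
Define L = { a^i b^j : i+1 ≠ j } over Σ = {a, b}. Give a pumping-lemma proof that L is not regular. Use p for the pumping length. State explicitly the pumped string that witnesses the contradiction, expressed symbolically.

a^{p+p!} b^{p+p!+1}

Assume L is regular; let p be its pumping constant.
Choose w = a^p b^{p+p!+1}. Since p ≠ (p+p!+1)-1 = p+p!, w ∈ L; and |w| ≥ p.
The pumping lemma gives a decomposition w = xyz where |xy| ≤ p and y is nonempty.
The first p characters of w are a's, so xy (and hence y) consists only of a's. Write y = a^k, 1 ≤ k ≤ p.
Since 1 ≤ k ≤ p, k divides p!; set t = 1 + p!/k. Then xy^t z has p + (p!/k)·k = p + p! copies of a. Now the a-count is p+p! and (b-count)-1 = (p+p!+1)-1 = p+p!, so i+1 ≠ j fails. So xy^t z = a^{p+p!} b^{p+p!+1} ∉ L.
This is a contradiction; hence L is not regular.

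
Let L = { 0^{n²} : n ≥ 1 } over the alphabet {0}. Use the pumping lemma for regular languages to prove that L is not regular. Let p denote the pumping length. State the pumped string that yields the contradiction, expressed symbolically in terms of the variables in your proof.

Assume L is regular; let p be its pumping constant.
Take w = 0^{p²} ∈ L with |w| = p² ≥ p.
The pumping lemma gives a decomposition w = xyz where |xy| ≤ p and |y| > 0.
Then y = 0^k for some k with 1 ≤ k ≤ p.
Pump with i = 2: xy^2z = 0^{p²+k}. Since 1 ≤ k ≤ p, p² < p²+k ≤ p²+p < (p+1)², so p²+k lies strictly between consecutive squares and is not a perfect square. So xy^2z ∉ L.
This is a contradiction; hence L is not regular.

0^{p²+k}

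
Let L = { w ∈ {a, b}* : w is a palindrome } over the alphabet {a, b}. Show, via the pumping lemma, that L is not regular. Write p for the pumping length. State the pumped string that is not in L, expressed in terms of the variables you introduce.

a^{p+k} b a^p

Toward a contradiction, assume L is regular with pumping length p.
Take w = a^p b a^p, a palindrome of length 2p+1 ≥ p.
Write w = xyz as guaranteed by the lemma, with |xy| ≤ p and |y| > 0.
The first p characters of w are a's, so xy (and hence y) consists only of a's. Write y = a^k, 1 ≤ k ≤ p.
Pump with i = 2: xy^2z = a^{p+k} b a^p. Its reverse is a^p b a^{p+k}, which differs from xy^2z since k ≥ 1. So xy^2z is not a palindrome and xy^2z ∉ L.
This contradicts the pumping lemma, so L is not regular.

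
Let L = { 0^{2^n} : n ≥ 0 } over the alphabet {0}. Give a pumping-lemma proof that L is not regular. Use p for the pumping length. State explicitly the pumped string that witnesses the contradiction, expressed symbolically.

0^{2^p+k}

Suppose for contradiction that L is regular, and let p be the pumping length.
Take w = 0^{2^p} ∈ L with |w| = 2^p ≥ p.
By the pumping lemma, w = xyz with |xy| ≤ p and y is nonempty.
Then y = 0^k for some k with 1 ≤ k ≤ p.
Pump with i = 2: xy^2z = 0^{2^p+k}. Since 1 ≤ k ≤ p < 2^p, we have 2^p < 2^p+k < 2^{p+1}, so 2^p+k is not a power of 2. So xy^2z ∉ L.
Contradiction. Therefore L is not regular.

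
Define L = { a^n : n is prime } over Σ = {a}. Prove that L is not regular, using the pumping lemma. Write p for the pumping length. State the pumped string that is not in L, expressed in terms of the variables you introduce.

a^{q(1+k)}

Toward a contradiction, assume L is regular with pumping length p.
Let q be a prime with q ≥ p+2 (infinitely many primes exist), and take w = a^q ∈ L with |w| = q ≥ p.
By the pumping lemma, w = xyz with |xy| ≤ p and |y| ≥ 1.
Then y = a^k for some k with 1 ≤ k ≤ p.
Since 1 ≤ k ≤ p, |xz| = q-k. Pump with i = q+1: |xy^{q+1}z| = (q-k)+(q+1)k = q+qk = q(1+k), which is composite (both factors ≥ 2). So xy^{q+1}z = a^{q(1+k)} ∉ L.
This is a contradiction; hence L is not regular.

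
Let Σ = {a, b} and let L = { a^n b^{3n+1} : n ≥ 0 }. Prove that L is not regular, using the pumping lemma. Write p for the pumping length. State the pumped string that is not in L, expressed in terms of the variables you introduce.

Assume L is regular. Let p be the pumping length given by the pumping lemma.
Choose w = a^p b^{3p+1}, which is in L with |w| = 4p+1 ≥ p.
Write w = xyz as guaranteed by the lemma, with |xy| ≤ p and |y| ≥ 1.
Since the first p symbols of w are all a's and |xy| ≤ p, y lies entirely in the leading a-block: y = a^k for some k with 1 ≤ k ≤ p.
Pump with i = 2: xy^2z = a^{p+k} b^{3p+1}. For this to lie in L we would need 3p+1 = 3(p+k)+1, which forces k = 0. But k ≥ 1, so xy^2z ∉ L.
This contradicts the pumping lemma, so L is not regular.

a^{p+k} b^{3p+1}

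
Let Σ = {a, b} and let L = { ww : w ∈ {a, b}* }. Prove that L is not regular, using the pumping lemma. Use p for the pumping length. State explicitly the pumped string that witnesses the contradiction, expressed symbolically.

Suppose for contradiction that L is regular, and let p be the pumping length.
Take w = a^p b^p a^p b^p = uu where u = a^pb^p; then w ∈ L and |w| = 4p ≥ p.
Write w = xyz as guaranteed by the lemma, with |xy| ≤ p and |y| > 0.
Because |xy| ≤ p and w begins with p copies of a, we have y = a^k with 1 ≤ k ≤ p.
Pump with i = 2: xy^2z = a^{p+k} b^p a^p b^p, of length 4p+k. Suppose this equals vv. The string starts with a and ends with b, so v does too; thus the boundary between the two copies of v is a b→a transition. There is exactly one such transition, at position 2p+k, so |v| = 2p+k and |vv| = 4p+2k ≠ 4p+k since k ≥ 1. So xy^2z ∉ L.
Contradiction. Therefore L is not regular.

a^{p+k} b^p a^p b^p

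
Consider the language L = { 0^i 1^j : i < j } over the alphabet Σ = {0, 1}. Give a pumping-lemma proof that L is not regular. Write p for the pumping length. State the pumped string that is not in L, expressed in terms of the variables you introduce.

Suppose for contradiction that L is regular, and let p be the pumping length.
Choose w = 0^p 1^{p+1} ∈ L, with |w| = 2p+1 ≥ p.
The pumping lemma gives a decomposition w = xyz where |xy| ≤ p and |y| > 0.
Since the first p symbols of w are all 0's and |xy| ≤ p, y lies entirely in the leading 0-block: y = 0^k for some k with 1 ≤ k ≤ p.
Consider xy^2z = 0^{p+k} 1^{p+1}. Since k ≥ 1, the 0-count p+k is at least p+1, so i < j fails; thus xy^2z ∉ L.
Contradiction. Therefore L is not regular.

0^{p+k} 1^{p+1}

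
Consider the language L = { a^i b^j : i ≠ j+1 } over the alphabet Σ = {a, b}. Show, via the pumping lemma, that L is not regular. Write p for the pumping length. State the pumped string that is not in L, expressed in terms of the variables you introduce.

a^{p+p!} b^{p+p!-1}

Suppose for contradiction that L is regular, and let p be the pumping length.
Choose w = a^p b^{p+p!-1}. Since p ≠ (p+p!-1)+1 = p+p!, w ∈ L; and |w| ≥ p.
The pumping lemma gives a decomposition w = xyz where |xy| ≤ p and y is nonempty.
Since the first p symbols of w are all a's and |xy| ≤ p, y lies entirely in the leading a-block: y = a^k for some k with 1 ≤ k ≤ p.
Since 1 ≤ k ≤ p, k divides p!; set t = 1 + p!/k. Then xy^t z has p + (p!/k)·k = p + p! copies of a. Now the a-count is p+p! and (b-count)+1 = (p+p!-1)+1 = p+p!, so i ≠ j+1 fails. So xy^t z = a^{p+p!} b^{p+p!-1} ∉ L.
This is a contradiction; hence L is not regular.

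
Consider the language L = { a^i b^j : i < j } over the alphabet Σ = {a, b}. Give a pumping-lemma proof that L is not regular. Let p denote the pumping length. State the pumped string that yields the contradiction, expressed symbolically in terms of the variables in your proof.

Toward a contradiction, assume L is regular with pumping length p.
Choose w = a^p b^{p+1} ∈ L, with |w| = 2p+1 ≥ p.
The pumping lemma gives a decomposition w = xyz where |xy| ≤ p and y is nonempty.
The first p characters of w are a's, so xy (and hence y) consists only of a's. Write y = a^k, 1 ≤ k ≤ p.
Consider xy^2z = a^{p+k} b^{p+1}. Since k ≥ 1, the a-count p+k is at least p+1, so i < j fails; thus xy^2z ∉ L.
This is a contradiction; hence L is not regular.

a^{p+k} b^{p+1}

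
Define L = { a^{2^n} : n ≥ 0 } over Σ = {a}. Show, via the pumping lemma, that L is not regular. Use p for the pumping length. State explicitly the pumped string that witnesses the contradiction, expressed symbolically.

Assume L is regular. Let p be the pumping length given by the pumping lemma.
Take w = a^{2^p} ∈ L with |w| = 2^p ≥ p.
The pumping lemma gives a decomposition w = xyz where |xy| ≤ p and |y| ≥ 1.
Then y = a^k for some k with 1 ≤ k ≤ p.
Pump with i = 2: xy^2z = a^{2^p+k}. Since 1 ≤ k ≤ p < 2^p, we have 2^p < 2^p+k < 2^{p+1}, so 2^p+k is not a power of 2. So xy^2z ∉ L.
This is a contradiction; hence L is not regular.

a^{2^p+k}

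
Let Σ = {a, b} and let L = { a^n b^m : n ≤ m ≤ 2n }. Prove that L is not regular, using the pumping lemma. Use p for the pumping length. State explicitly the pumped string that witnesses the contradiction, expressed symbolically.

Assume L is regular; let p be its pumping constant.
Take w = a^p b^p ∈ L (since p ≤ p ≤ 2p), with |w| = 2p ≥ p.
The pumping lemma gives a decomposition w = xyz where |xy| ≤ p and |y| > 0.
Since the first p symbols of w are all a's and |xy| ≤ p, y lies entirely in the leading a-block: y = a^k for some k with 1 ≤ k ≤ p.
Pump with i = 2: xy^2z = a^{p+k} b^p. Now n = p+k > p = m, so the condition n ≤ m fails. Thus xy^2z ∉ L.
Contradiction. Therefore L is not regular.

a^{p+k} b^p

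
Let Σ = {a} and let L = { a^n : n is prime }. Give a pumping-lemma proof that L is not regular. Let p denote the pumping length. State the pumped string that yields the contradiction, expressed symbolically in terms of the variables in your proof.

a^{q(1+k)}

Assume L is regular; let p be its pumping constant.
Let q be a prime with q ≥ p+2 (infinitely many primes exist), and take w = a^q ∈ L with |w| = q ≥ p.
By the pumping lemma, w = xyz with |xy| ≤ p and |y| > 0.
Then y = a^k for some k with 1 ≤ k ≤ p.
Since 1 ≤ k ≤ p, |xz| = q-k. Pump with i = q+1: |xy^{q+1}z| = (q-k)+(q+1)k = q+qk = q(1+k), which is composite (both factors ≥ 2). So xy^{q+1}z = a^{q(1+k)} ∉ L.
This contradicts the pumping lemma, so L is not regular.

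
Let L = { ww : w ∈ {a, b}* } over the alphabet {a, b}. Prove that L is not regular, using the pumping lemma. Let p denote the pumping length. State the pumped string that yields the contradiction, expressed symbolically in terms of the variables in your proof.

Assume L is regular. Let p be the pumping length given by the pumping lemma.
Take w = a^p b^p a^p b^p = uu where u = a^pb^p; then w ∈ L and |w| = 4p ≥ p.
Write w = xyz as guaranteed by the lemma, with |xy| ≤ p and |y| > 0.
Since the first p symbols of w are all a's and |xy| ≤ p, y lies entirely in the leading a-block: y = a^k for some k with 1 ≤ k ≤ p.
Pump with i = 2: xy^2z = a^{p+k} b^p a^p b^p, of length 4p+k. Suppose this equals vv. The string starts with a and ends with b, so v does too; thus the boundary between the two copies of v is a b→a transition. There is exactly one such transition, at position 2p+k, so |v| = 2p+k and |vv| = 4p+2k ≠ 4p+k since k ≥ 1. So xy^2z ∉ L.
Contradiction. Therefore L is not regular.

a^{p+k} b^p a^p b^p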